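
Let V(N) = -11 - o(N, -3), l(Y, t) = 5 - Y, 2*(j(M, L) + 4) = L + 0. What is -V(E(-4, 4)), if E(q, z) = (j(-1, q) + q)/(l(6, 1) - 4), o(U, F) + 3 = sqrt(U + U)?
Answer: 10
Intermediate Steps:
j(M, L) = -4 + L/2 (j(M, L) = -4 + (L + 0)/2 = -4 + L/2)
o(U, F) = -3 + sqrt(2)*sqrt(U) (o(U, F) = -3 + sqrt(U + U) = -3 + sqrt(2*U) = -3 + sqrt(2)*sqrt(U))
E(q, z) = 4/5 - 3*q/10 (E(q, z) = ((-4 + q/2) + q)/((5 - 1*6) - 4) = (-4 + 3*q/2)/((5 - 6) - 4) = (-4 + 3*q/2)/(-1 - 4) = (-4 + 3*q/2)/(-5) = (-4 + 3*q/2)*(-1/5) = 4/5 - 3*q/10)
V(N) = -8 - sqrt(2)*sqrt(N) (V(N) = -11 - (-3 + sqrt(2)*sqrt(N)) = -11 + (3 - sqrt(2)*sqrt(N)) = -8 - sqrt(2)*sqrt(N))
-V(E(-4, 4)) = -(-8 - sqrt(2)*sqrt(4/5 - 3/10*(-4))) = -(-8 - sqrt(2)*sqrt(4/5 + 6/5)) = -(-8 - sqrt(2)*sqrt(2)) = -(-8 - 2) = -1*(-10) = 10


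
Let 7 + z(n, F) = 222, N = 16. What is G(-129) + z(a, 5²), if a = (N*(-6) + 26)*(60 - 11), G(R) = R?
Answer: 86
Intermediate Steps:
a = -3430 (a = (16*(-6) + 26)*(60 - 11) = (-96 + 26)*49 = -70*49 = -3430)
z(n, F) = 215 (z(n, F) = -7 + 222 = 215)
G(-129) + z(a, 5²) = -129 + 215 = 86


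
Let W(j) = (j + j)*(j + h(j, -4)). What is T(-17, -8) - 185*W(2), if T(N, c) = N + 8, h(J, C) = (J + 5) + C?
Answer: -3709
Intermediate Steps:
h(J, C) = 5 + C + J (h(J, C) = (5 + J) + C = 5 + C + J)
T(N, c) = 8 + N
W(j) = 2*j*(1 + 2*j) (W(j) = (j + j)*(j + (5 - 4 + j)) = (2*j)*(j + (1 + j)) = (2*j)*(1 + 2*j) = 2*j*(1 + 2*j))
T(-17, -8) - 185*W(2) = (8 - 17) - 370*2*(1 + 2*2) = -9 - 370*2*(1 + 4) = -9 - 370*2*5 = -9 - 185*20 = -9 - 3700 = -3709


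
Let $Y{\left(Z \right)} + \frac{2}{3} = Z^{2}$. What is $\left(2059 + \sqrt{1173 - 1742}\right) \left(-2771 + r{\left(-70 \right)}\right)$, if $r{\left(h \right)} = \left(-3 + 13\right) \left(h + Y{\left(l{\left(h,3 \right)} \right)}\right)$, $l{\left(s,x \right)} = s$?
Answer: $\frac{281191453}{3} + \frac{136567 i \sqrt{569}}{3} \approx 9.373 \cdot 10^{7} + 1.0859 \cdot 10^{6} i$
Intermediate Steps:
$Y{\left(Z \right)} = - \frac{2}{3} + Z^{2}$
$r{\left(h \right)} = - \frac{20}{3} + 10 h + 10 h^{2}$ ($r{\left(h \right)} = \left(-3 + 13\right) \left(h + \left(- \frac{2}{3} + h^{2}\right)\right) = 10 \left(- \frac{2}{3} + h + h^{2}\right) = - \frac{20}{3} + 10 h + 10 h^{2}$)
$\left(2059 + \sqrt{1173 - 1742}\right) \left(-2771 + r{\left(-70 \right)}\right) = \left(2059 + \sqrt{1173 - 1742}\right) \left(-2771 + \left(- \frac{20}{3} + 10 \left(-70\right) + 10 \left(-70\right)^{2}\right)\right) = \left(2059 + \sqrt{-569}\right) \left(-2771 - - \frac{144880}{3}\right) = \left(2059 + i \sqrt{569}\right) \left(-2771 - - \frac{144880}{3}\right) = \left(2059 + i \sqrt{569}\right) \left(-2771 + \frac{144880}{3}\right) = \left(2059 + i \sqrt{569}\right) \frac{136567}{3} = \frac{281191453}{3} + \frac{136567 i \sqrt{569}}{3}$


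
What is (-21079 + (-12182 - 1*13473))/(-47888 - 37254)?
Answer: 23367/42571 ≈ 0.54889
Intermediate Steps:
(-21079 + (-12182 - 1*13473))/(-47888 - 37254) = (-21079 + (-12182 - 13473))/(-85142) = (-21079 - 25655)*(-1/85142) = -46734*(-1/85142) = 23367/42571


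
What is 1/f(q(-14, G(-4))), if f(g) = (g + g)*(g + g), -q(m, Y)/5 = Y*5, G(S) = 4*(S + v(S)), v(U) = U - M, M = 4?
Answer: 1/5760000 ≈ 1.7361e-7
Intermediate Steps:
v(U) = -4 + U (v(U) = U - 1*4 = U - 4 = -4 + U)
G(S) = -16 + 8*S (G(S) = 4*(S + (-4 + S)) = 4*(-4 + 2*S) = -16 + 8*S)
q(m, Y) = -25*Y (q(m, Y) = -5*Y*5 = -25*Y)
f(g) = 4*g² (f(g) = (2*g)*(2*g) = 4*g²)
1/f(q(-14, G(-4))) = 1/(4*(-25*(-16 + 8*(-4)))²) = 1/(4*(-25*(-16 - 32))²) = 1/(4*(-25*(-48))²) = 1/(4*1200²) = 1/(4*1440000) = 1/5760000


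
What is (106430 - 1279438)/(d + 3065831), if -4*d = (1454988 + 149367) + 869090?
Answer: -4692032/9789879 ≈ -0.47927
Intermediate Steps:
d = -2473445/4 (d = -((1454988 + 149367) + 869090)/4 = -(1604355 + 869090)/4 = -1/4*2473445 = -2473445/4 ≈ -6.1836e+5)
(106430 - 1279438)/(d + 3065831) = (106430 - 1279438)/(-2473445/4 + 3065831) = -1173008/9789879/4 = -1173008*4/9789879 = -4692032/9789879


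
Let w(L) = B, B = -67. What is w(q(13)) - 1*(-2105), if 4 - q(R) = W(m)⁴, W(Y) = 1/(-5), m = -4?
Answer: 2038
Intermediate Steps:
W(Y) = -⅕
q(R) = 2499/625 (q(R) = 4 - (-⅕)⁴ = 4 - 1*1/625 = 4 - 1/625 = 2499/625)
w(L) = -67
w(q(13)) - 1*(-2105) = -67 - 1*(-2105) = -67 + 2105 = 2038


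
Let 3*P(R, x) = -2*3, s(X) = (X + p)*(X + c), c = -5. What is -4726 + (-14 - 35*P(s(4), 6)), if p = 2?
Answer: -4670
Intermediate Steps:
s(X) = (-5 + X)*(2 + X) (s(X) = (X + 2)*(X - 5) = (2 + X)*(-5 + X) = (-5 + X)*(2 + X))
P(R, x) = -2 (P(R, x) = (-2*3)/3 = (1/3)*(-6) = -2)
-4726 + (-14 - 35*P(s(4), 6)) = -4726 + (-14 - 35*(-2)) = -4726 + (-14 + 70) = -4726 + 56 = -4670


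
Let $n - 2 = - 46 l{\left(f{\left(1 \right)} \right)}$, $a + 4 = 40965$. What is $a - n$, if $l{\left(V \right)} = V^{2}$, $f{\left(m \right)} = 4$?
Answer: $41695$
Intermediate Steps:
$a = 40961$ ($a = -4 + 40965 = 40961$)
$n = -734$ ($n = 2 - 46 \cdot 4^{2} = 2 - 736 = -734$)
$a - n = 40961 - -734 = 40961 + 734 = 41695$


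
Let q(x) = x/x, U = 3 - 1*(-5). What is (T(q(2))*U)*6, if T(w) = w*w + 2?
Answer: 144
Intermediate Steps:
U = 8 (U = 3 + 5 = 8)
q(x) = 1
T(w) = 2 + w² (T(w) = w² + 2 = 2 + w²)
(T(q(2))*U)*6 = ((2 + 1²)*8)*6 = ((2 + 1)*8)*6 = (3*8)*6 = 24*6 = 144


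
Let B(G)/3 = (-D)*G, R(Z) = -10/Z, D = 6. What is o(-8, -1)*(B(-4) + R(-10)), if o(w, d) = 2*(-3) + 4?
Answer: -146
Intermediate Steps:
o(w, d) = -2 (o(w, d) = -6 + 4 = -2)
B(G) = -18*G (B(G) = 3*((-1*6)*G) = 3*(-6*G) = -18*G)
o(-8, -1)*(B(-4) + R(-10)) = -2*(-18*(-4) - 10/(-10)) = -2*(72 - 10*(-⅒)) = -2*(72 + 1) = -2*73 = -146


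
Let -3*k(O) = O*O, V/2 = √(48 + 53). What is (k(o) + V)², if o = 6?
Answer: 548 - 48*√101 ≈ 65.606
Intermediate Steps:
V = 2*√101 (V = 2*√(48 + 53) = 2*√101 ≈ 20.100)
k(O) = -O²/3 (k(O) = -O*O/3 = -O²/3)
(k(o) + V)² = (-⅓*6² + 2*√101)² = (-⅓*36 + 2*√101)² = (-12 + 2*√101)²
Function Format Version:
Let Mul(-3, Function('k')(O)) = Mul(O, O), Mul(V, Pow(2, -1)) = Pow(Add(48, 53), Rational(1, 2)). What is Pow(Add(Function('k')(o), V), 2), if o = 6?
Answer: Add(548, Mul(-48, Pow(101, Rational(1, 2)))) ≈ 65.606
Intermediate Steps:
V = Mul(2, Pow(101, Rational(1, 2))) (V = Mul(2, Pow(Add(48, 53), Rational(1, 2))) = Mul(2, Pow(101, Rational(1, 2))) ≈ 20.100)
Function('k')(O) = Mul(Rational(-1, 3), Pow(O, 2)) (Function('k')(O) = Mul(Rational(-1, 3), Mul(O, O)) = Mul(Rational(-1, 3), Pow(O, 2)))
Pow(Add(Function('k')(o), V), 2) = Pow(Add(Mul(Rational(-1, 3), Pow(6, 2)), Mul(2, Pow(101, Rational(1, 2)))), 2) = Pow(Add(Mul(Rational(-1, 3), 36), Mul(2, Pow(101, Rational(1, 2)))), 2) = Pow(Add(-12, Mul(2, Pow(101, Rational(1, 2)))), 2)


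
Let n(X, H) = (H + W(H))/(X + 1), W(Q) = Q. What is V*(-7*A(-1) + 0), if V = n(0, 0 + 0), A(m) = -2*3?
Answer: 0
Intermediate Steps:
A(m) = -6
n(X, H) = 2*H/(1 + X) (n(X, H) = (H + H)/(X + 1) = (2*H)/(1 + X) = 2*H/(1 + X))
V = 0 (V = 2*(0 + 0)/(1 + 0) = 2*0/1 = 2*0*1 = 0)
V*(-7*A(-1) + 0) = 0*(-7*(-6) + 0) = 0*(42 + 0) = 0*42 = 0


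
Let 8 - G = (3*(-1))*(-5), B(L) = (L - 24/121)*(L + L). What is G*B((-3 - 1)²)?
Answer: -428288/121 ≈ -3539.6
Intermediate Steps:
B(L) = 2*L*(-24/121 + L) (B(L) = (L - 24*1/121)*(2*L) = (L - 24/121)*(2*L) = (-24/121 + L)*(2*L) = 2*L*(-24/121 + L))
G = -7 (G = 8 - 3*(-1)*(-5) = 8 - (-3)*(-5) = 8 - 1*15 = 8 - 15 = -7)
G*B((-3 - 1)²) = -14*(-3 - 1)²*(-24 + 121*(-3 - 1)²)/121 = -14*(-4)²*(-24 + 121*(-4)²)/121 = -14*16*(-24 + 121*16)/121 = -14*16*(-24 + 1936)/121 = -14*16*1912/121 = -7*61184/121 = -428288/121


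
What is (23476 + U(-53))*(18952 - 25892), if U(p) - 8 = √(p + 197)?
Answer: -163062240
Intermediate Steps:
U(p) = 8 + √(197 + p) (U(p) = 8 + √(p + 197) = 8 + √(197 + p))
(23476 + U(-53))*(18952 - 25892) = (23476 + (8 + √(197 - 53)))*(18952 - 25892) = (23476 + (8 + √144))*(-6940) = (23476 + (8 + 12))*(-6940) = (23476 + 20)*(-6940) = 23496*(-6940) = -163062240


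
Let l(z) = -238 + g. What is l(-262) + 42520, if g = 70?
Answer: 42352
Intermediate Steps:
l(z) = -168 (l(z) = -238 + 70 = -168)
l(-262) + 42520 = -168 + 42520 = 42352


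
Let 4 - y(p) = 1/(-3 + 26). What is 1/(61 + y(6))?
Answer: 23/1494 ≈ 0.015395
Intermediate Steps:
y(p) = 91/23 (y(p) = 4 - 1/(-3 + 26) = 4 - 1/23 = 91/23)
1/(61 + y(6)) = 1/(61 + 91/23) = 1/(1494/23) = 23/1494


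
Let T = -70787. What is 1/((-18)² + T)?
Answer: -1/70463 ≈ -1.4192e-5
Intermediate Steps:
1/((-18)² + T) = 1/((-18)² - 70787) = 1/(324 - 70787) = 1/(-70463) = -1/70463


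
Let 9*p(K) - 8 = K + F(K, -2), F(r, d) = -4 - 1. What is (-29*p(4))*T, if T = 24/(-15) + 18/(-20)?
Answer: 1015/18 ≈ 56.389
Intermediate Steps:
F(r, d) = -5
p(K) = ⅓ + K/9 (p(K) = 8/9 + (K - 5)/9 = 8/9 + (-5 + K)/9 = 8/9 + (-5/9 + K/9) = ⅓ + K/9)
T = -5/2 (T = 24*(-1/15) + 18*(-1/20) = -8/5 - 9/10 = -5/2 ≈ -2.5000)
(-29*p(4))*T = -29*(⅓ + (⅑)*4)*(-5/2) = -29*(⅓ + 4/9)*(-5/2) = -29*7/9*(-5/2) = -203/9*(-5/2) = 1015/18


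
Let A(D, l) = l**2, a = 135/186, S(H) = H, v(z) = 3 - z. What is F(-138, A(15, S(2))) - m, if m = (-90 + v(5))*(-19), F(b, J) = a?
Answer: -108331/62 ≈ -1747.3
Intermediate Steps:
a = 45/62 (a = 135*(1/186) = 45/62 ≈ 0.72581)
F(b, J) = 45/62
m = 1748 (m = (-90 + (3 - 1*5))*(-19) = (-90 + (3 - 5))*(-19) = (-90 - 2)*(-19) = -92*(-19) = 1748)
F(-138, A(15, S(2))) - m = 45/62 - 1*1748 = 45/62 - 1748 = -108331/62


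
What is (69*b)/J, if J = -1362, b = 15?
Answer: -345/454 ≈ -0.75991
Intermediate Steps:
(69*b)/J = (69*15)/(-1362) = 1035*(-1/1362) = -345/454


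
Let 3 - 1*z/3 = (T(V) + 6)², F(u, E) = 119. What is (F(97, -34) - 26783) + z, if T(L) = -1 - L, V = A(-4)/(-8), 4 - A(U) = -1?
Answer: -1711995/64 ≈ -26750.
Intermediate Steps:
A(U) = 5 (A(U) = 4 - 1*(-1) = 4 + 1 = 5)
V = -5/8 (V = 5/(-8) = 5*(-⅛) = -5/8 ≈ -0.62500)
z = -5499/64 (z = 9 - 3*((-1 - 1*(-5/8)) + 6)² = 9 - 3*((-1 + 5/8) + 6)² = 9 - 3*(-3/8 + 6)² = 9 - 3*(45/8)² = 9 - 3*2025/64 = 9 - 6075/64 = -5499/64 ≈ -85.922)
(F(97, -34) - 26783) + z = (119 - 26783) - 5499/64 = -26664 - 5499/64 = -1711995/64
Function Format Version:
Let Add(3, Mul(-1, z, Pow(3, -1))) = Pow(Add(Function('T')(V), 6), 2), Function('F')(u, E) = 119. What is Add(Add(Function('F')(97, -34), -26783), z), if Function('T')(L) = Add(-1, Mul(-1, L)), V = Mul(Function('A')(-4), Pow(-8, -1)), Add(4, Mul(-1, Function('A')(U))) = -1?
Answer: Rational(-1711995, 64) ≈ -26750.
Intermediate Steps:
Function('A')(U) = 5 (Function('A')(U) = Add(4, Mul(-1, -1)) = Add(4, 1) = 5)
V = Rational(-5, 8) (V = Mul(5, Pow(-8, -1)) = Mul(5, Rational(-1, 8)) = Rational(-5, 8) ≈ -0.62500)
z = Rational(-5499, 64) (z = Add(9, Mul(-3, Pow(Add(Add(-1, Mul(-1, Rational(-5, 8))), 6), 2))) = Add(9, Mul(-3, Pow(Add(Add(-1, Rational(5, 8)), 6), 2))) = Add(9, Mul(-3, Pow(Add(Rational(-3, 8), 6), 2))) = Add(9, Mul(-3, Pow(Rational(45, 8), 2))) = Add(9, Mul(-3, Rational(2025, 64))) = Add(9, Rational(-6075, 64)) = Rational(-5499, 64) ≈ -85.922)
Add(Add(Function('F')(97, -34), -26783), z) = Add(Add(119, -26783), Rational(-5499, 64)) = Add(-26664, Rational(-5499, 64)) = Rational(-1711995, 64)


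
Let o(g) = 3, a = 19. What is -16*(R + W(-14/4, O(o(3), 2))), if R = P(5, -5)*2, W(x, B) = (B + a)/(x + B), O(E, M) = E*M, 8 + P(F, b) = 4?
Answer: -32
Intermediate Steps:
P(F, b) = -4 (P(F, b) = -8 + 4 = -4)
W(x, B) = (19 + B)/(B + x) (W(x, B) = (B + 19)/(x + B) = (19 + B)/(B + x))
R = -8 (R = -4*2 = -8)
-16*(R + W(-14/4, O(o(3), 2))) = -16*(-8 + (19 + 3*2)/(3*2 - 14/4)) = -16*(-8 + (19 + 6)/(6 - 14*¼)) = -16*(-8 + 25/(6 - 7/2)) = -16*(-8 + 25/(5/2)) = -16*(-8 + (⅖)*25) = -16*(-8 + 10) = -16*2 = -32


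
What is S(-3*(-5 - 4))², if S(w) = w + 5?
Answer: 1024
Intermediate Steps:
S(w) = 5 + w
S(-3*(-5 - 4))² = (5 - 3*(-5 - 4))² = (5 - 3*(-9))² = (5 + 27)² = 32² = 1024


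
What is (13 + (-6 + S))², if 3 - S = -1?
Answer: 121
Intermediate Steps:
S = 4 (S = 3 - 1*(-1) = 3 + 1 = 4)
(13 + (-6 + S))² = (13 + (-6 + 4))² = (13 - 2)² = 11² = 121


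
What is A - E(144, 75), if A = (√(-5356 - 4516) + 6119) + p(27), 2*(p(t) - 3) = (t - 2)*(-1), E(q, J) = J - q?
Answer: 12357/2 + 4*I*√617 ≈ 6178.5 + 99.358*I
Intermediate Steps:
p(t) = 4 - t/2 (p(t) = 3 + ((t - 2)*(-1))/2 = 3 + ((-2 + t)*(-1))/2 = 3 + (2 - t)/2 = 3 + (1 - t/2) = 4 - t/2)
A = 12219/2 + 4*I*√617 (A = (√(-5356 - 4516) + 6119) + (4 - ½*27) = (√(-9872) + 6119) + (4 - 27/2) = (4*I*√617 + 6119) - 19/2 = (6119 + 4*I*√617) - 19/2 = 12219/2 + 4*I*√617 ≈ 6109.5 + 99.358*I)
A - E(144, 75) = (12219/2 + 4*I*√617) - (75 - 1*144) = (12219/2 + 4*I*√617) - (75 - 144) = (12219/2 + 4*I*√617) - 1*(-69) = (12219/2 + 4*I*√617) + 69 = 12357/2 + 4*I*√617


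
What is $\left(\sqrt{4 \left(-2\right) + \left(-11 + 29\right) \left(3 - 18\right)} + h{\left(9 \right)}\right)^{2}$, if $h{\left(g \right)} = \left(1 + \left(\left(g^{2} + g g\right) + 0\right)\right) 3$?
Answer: $\left(489 + i \sqrt{278}\right)^{2} \approx 2.3884 \cdot 10^{5} + 16307.0 i$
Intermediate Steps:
$h{\left(g \right)} = 3 + 6 g^{2}$ ($h{\left(g \right)} = \left(1 + \left(\left(g^{2} + g^{2}\right) + 0\right)\right) 3 = \left(1 + \left(2 g^{2} + 0\right)\right) 3 = \left(1 + 2 g^{2}\right) 3 = 3 + 6 g^{2}$)
$\left(\sqrt{4 \left(-2\right) + \left(-11 + 29\right) \left(3 - 18\right)} + h{\left(9 \right)}\right)^{2} = \left(\sqrt{4 \left(-2\right) + \left(-11 + 29\right) \left(3 - 18\right)} + \left(3 + 6 \cdot 9^{2}\right)\right)^{2} = \left(\sqrt{-8 + 18 \left(-15\right)} + \left(3 + 6 \cdot 81\right)\right)^{2} = \left(\sqrt{-8 - 270} + \left(3 + 486\right)\right)^{2} = \left(\sqrt{-278} + 489\right)^{2} = \left(i \sqrt{278} + 489\right)^{2} = \left(489 + i \sqrt{278}\right)^{2}$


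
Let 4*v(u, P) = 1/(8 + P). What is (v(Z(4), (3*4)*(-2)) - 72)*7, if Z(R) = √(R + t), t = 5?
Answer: -32263/64 ≈ -504.11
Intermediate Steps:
Z(R) = √(5 + R) (Z(R) = √(R + 5) = √(5 + R))
v(u, P) = 1/(4*(8 + P))
(v(Z(4), (3*4)*(-2)) - 72)*7 = (1/(4*(8 + (3*4)*(-2))) - 72)*7 = (1/(4*(8 + 12*(-2))) - 72)*7 = (1/(4*(8 - 24)) - 72)*7 = ((¼)/(-16) - 72)*7 = ((¼)*(-1/16) - 72)*7 = (-1/64 - 72)*7 = -4609/64*7 = -32263/64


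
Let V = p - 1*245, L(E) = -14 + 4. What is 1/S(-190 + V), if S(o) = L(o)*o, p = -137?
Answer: 1/5720 ≈ 0.00017483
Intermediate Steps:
L(E) = -10
V = -382 (V = -137 - 1*245 = -137 - 245 = -382)
S(o) = -10*o
1/S(-190 + V) = 1/(-10*(-190 - 382)) = 1/(-10*(-572)) = 1/5720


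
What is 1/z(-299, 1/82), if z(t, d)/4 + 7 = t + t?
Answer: -1/2420 ≈ -0.00041322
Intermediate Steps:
z(t, d) = -28 + 8*t (z(t, d) = -28 + 4*(t + t) = -28 + 4*(2*t) = -28 + 8*t)
1/z(-299, 1/82) = 1/(-28 + 8*(-299)) = 1/(-28 - 2392) = 1/(-2420) = -1/2420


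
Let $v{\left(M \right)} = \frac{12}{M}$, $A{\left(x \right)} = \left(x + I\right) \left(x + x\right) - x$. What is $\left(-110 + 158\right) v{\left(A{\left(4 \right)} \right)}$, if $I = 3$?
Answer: $\frac{144}{13} \approx 11.077$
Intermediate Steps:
$A{\left(x \right)} = - x + 2 x \left(3 + x\right)$ ($A{\left(x \right)} = \left(x + 3\right) \left(x + x\right) - x = \left(3 + x\right) 2 x - x = 2 x \left(3 + x\right) - x = - x + 2 x \left(3 + x\right)$)
$\left(-110 + 158\right) v{\left(A{\left(4 \right)} \right)} = \left(-110 + 158\right) \frac{12}{4 \left(5 + 2 \cdot 4\right)} = 48 \frac{12}{4 \left(5 + 8\right)} = 48 \frac{12}{4 \cdot 13} = 48 \cdot \frac{12}{52} = 48 \cdot 12 \cdot \frac{1}{52} = 48 \cdot \frac{3}{13} = \frac{144}{13}$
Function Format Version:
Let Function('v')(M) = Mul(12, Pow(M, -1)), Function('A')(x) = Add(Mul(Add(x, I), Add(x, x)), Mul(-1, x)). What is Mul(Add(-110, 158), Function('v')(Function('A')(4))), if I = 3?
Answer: Rational(144, 13) ≈ 11.077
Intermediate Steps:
Function('A')(x) = Add(Mul(-1, x), Mul(2, x, Add(3, x))) (Function('A')(x) = Add(Mul(Add(x, 3), Add(x, x)), Mul(-1, x)) = Add(Mul(Add(3, x), Mul(2, x)), Mul(-1, x)) = Add(Mul(2, x, Add(3, x)), Mul(-1, x)) = Add(Mul(-1, x), Mul(2, x, Add(3, x))))
Mul(Add(-110, 158), Function('v')(Function('A')(4))) = Mul(Add(-110, 158), Mul(12, Pow(Mul(4, Add(5, Mul(2, 4))), -1))) = Mul(48, Mul(12, Pow(Mul(4, Add(5, 8)), -1))) = Mul(48, Mul(12, Pow(Mul(4, 13), -1))) = Mul(48, Mul(12, Pow(52, -1))) = Mul(48, Mul(12, Rational(1, 52))) = Mul(48, Rational(3, 13)) = Rational(144, 13)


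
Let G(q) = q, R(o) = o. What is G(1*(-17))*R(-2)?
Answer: 34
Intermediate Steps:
G(1*(-17))*R(-2) = (1*(-17))*(-2) = -17*(-2) = 34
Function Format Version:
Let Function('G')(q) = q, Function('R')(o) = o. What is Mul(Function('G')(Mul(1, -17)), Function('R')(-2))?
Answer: 34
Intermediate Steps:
Mul(Function('G')(Mul(1, -17)), Function('R')(-2)) = Mul(Mul(1, -17), -2) = Mul(-17, -2) = 34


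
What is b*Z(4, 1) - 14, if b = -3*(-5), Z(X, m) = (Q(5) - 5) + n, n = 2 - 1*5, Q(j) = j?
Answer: -59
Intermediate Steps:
n = -3 (n = 2 - 5 = -3)
Z(X, m) = -3 (Z(X, m) = (5 - 5) - 3 = 0 - 3 = -3)
b = 15
b*Z(4, 1) - 14 = 15*(-3) - 14 = -45 - 14 = -59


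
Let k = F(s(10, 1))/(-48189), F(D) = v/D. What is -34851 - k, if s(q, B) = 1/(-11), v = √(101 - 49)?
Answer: -34851 - 22*√13/48189 ≈ -34851.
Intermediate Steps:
v = 2*√13 (v = √52 = 2*√13 ≈ 7.2111)
s(q, B) = -1/11
F(D) = 2*√13/D (F(D) = (2*√13)/D = 2*√13/D)
k = 22*√13/48189 (k = (2*√13/(-1/11))/(-48189) = (2*√13*(-11))*(-1/48189) = -22*√13*(-1/48189) = 22*√13/48189 ≈ 0.0016461)
-34851 - k = -34851 - 22*√13/48189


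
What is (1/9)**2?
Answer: 1/81 ≈ 0.012346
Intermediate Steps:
(1/9)**2 = 1/81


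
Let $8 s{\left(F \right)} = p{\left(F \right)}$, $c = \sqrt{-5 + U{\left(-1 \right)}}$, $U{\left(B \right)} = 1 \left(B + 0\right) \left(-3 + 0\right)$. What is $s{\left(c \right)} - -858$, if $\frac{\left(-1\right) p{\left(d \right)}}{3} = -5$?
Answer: $\frac{6879}{8} \approx 859.88$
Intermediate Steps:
$U{\left(B \right)} = - 3 B$ ($U{\left(B \right)} = 1 B \left(-3\right) = B \left(-3\right) = - 3 B$)
$c = i \sqrt{2}$ ($c = \sqrt{-5 - -3} = \sqrt{-5 + 3} = \sqrt{-2} = i \sqrt{2} \approx 1.4142 i$)
$p{\left(d \right)} = 15$ ($p{\left(d \right)} = \left(-3\right) \left(-5\right) = 15$)
$s{\left(F \right)} = \frac{15}{8}$ ($s{\left(F \right)} = \frac{1}{8} \cdot 15 = \frac{15}{8}$)
$s{\left(c \right)} - -858 = \frac{15}{8} - -858 = \frac{15}{8} + 858 = \frac{6879}{8}$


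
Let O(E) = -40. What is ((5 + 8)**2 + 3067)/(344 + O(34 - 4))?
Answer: 809/76 ≈ 10.645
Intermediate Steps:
((5 + 8)**2 + 3067)/(344 + O(34 - 4)) = ((5 + 8)**2 + 3067)/(344 - 40) = (13**2 + 3067)/304 = (169 + 3067)*(1/304) = 3236*(1/304) = 809/76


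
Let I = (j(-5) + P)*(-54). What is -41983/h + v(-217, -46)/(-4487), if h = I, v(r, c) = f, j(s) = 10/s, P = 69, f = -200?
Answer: 189101321/16233966 ≈ 11.648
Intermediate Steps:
v(r, c) = -200
I = -3618 (I = (10/(-5) + 69)*(-54) = (10*(-⅕) + 69)*(-54) = (-2 + 69)*(-54) = 67*(-54) = -3618)
h = -3618
-41983/h + v(-217, -46)/(-4487) = -41983/(-3618) - 200/(-4487) = -41983*(-1/3618) - 200*(-1/4487) = 41983/3618 + 200/4487 = 189101321/16233966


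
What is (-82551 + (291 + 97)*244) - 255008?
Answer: -242887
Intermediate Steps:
(-82551 + (291 + 97)*244) - 255008 = (-82551 + 388*244) - 255008 = (-82551 + 94672) - 255008 = 12121 - 255008 = -242887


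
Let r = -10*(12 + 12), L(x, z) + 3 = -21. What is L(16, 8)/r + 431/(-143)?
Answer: -4167/1430 ≈ -2.9140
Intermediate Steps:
L(x, z) = -24 (L(x, z) = -3 - 21 = -24)
r = -240 (r = -10*24 = -240)
L(16, 8)/r + 431/(-143) = -24/(-240) + 431/(-143) = -24*(-1/240) + 431*(-1/143) = 1/10 - 431/143 = -4167/1430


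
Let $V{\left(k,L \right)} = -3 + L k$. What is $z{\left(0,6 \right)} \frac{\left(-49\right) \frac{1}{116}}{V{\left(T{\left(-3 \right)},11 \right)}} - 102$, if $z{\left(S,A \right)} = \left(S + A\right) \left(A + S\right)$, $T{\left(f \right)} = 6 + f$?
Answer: $- \frac{29727}{290} \approx -102.51$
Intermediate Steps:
$z{\left(S,A \right)} = \left(A + S\right)^{2}$ ($z{\left(S,A \right)} = \left(A + S\right) \left(A + S\right) = \left(A + S\right)^{2}$)
$z{\left(0,6 \right)} \frac{\left(-49\right) \frac{1}{116}}{V{\left(T{\left(-3 \right)},11 \right)}} - 102 = \left(6 + 0\right)^{2} \frac{\left(-49\right) \frac{1}{116}}{-3 + 11 \left(6 - 3\right)} - 102 = 6^{2} \frac{\left(-49\right) \frac{1}{116}}{-3 + 11 \cdot 3} - 102 = 36 \left(- \frac{49}{116 \left(-3 + 33\right)}\right) - 102 = 36 \left(- \frac{49}{116 \cdot 30}\right) - 102 = 36 \left(\left(- \frac{49}{116}\right) \frac{1}{30}\right) - 102 = 36 \left(- \frac{49}{3480}\right) - 102 = - \frac{147}{290} - 102 = - \frac{29727}{290}$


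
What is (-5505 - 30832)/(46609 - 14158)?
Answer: -1253/1119 ≈ -1.1197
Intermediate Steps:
(-5505 - 30832)/(46609 - 14158) = -36337/32451 = -36337*1/32451 = -1253/1119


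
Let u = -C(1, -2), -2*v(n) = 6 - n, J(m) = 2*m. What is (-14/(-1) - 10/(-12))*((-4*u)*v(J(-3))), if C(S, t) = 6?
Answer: -2136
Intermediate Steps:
v(n) = -3 + n/2 (v(n) = -(6 - n)/2 = -3 + n/2)
u = -6 (u = -1*6 = -6)
(-14/(-1) - 10/(-12))*((-4*u)*v(J(-3))) = (-14/(-1) - 10/(-12))*((-4*(-6))*(-3 + (2*(-3))/2)) = (-14*(-1) - 10*(-1/12))*(24*(-3 + (1/2)*(-6))) = (14 + 5/6)*(24*(-3 - 3)) = 89*(24*(-6))/6 = (89/6)*(-144) = -2136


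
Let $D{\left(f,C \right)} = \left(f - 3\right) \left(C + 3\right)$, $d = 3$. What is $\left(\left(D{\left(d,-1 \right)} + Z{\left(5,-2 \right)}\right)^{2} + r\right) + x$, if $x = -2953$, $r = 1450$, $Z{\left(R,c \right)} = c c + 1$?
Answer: $-1478$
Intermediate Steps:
$Z{\left(R,c \right)} = 1 + c^{2}$ ($Z{\left(R,c \right)} = c^{2} + 1 = 1 + c^{2}$)
$D{\left(f,C \right)} = \left(-3 + f\right) \left(3 + C\right)$
$\left(\left(D{\left(d,-1 \right)} + Z{\left(5,-2 \right)}\right)^{2} + r\right) + x = \left(\left(\left(-9 - -3 + 3 \cdot 3 - 3\right) + \left(1 + \left(-2\right)^{2}\right)\right)^{2} + 1450\right) - 2953 = \left(\left(\left(-9 + 3 + 9 - 3\right) + \left(1 + 4\right)\right)^{2} + 1450\right) - 2953 = \left(\left(0 + 5\right)^{2} + 1450\right) - 2953 = \left(5^{2} + 1450\right) - 2953 = \left(25 + 1450\right) - 2953 = 1475 - 2953 = -1478$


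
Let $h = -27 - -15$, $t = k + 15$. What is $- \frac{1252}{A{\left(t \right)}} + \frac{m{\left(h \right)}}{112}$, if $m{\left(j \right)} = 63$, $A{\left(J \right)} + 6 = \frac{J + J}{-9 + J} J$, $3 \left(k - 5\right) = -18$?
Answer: $- \frac{48451}{2896} \approx -16.73$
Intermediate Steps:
$k = -1$ ($k = 5 + \frac{1}{3} \left(-18\right) = 5 - 6 = -1$)
$t = 14$ ($t = -1 + 15 = 14$)
$A{\left(J \right)} = -6 + \frac{2 J^{2}}{-9 + J}$ ($A{\left(J \right)} = -6 + \frac{J + J}{-9 + J} J = -6 + \frac{2 J}{-9 + J} J = -6 + \frac{2 J^{2}}{-9 + J}$)
$h = -12$ ($h = -27 + 15 = -12$)
$- \frac{1252}{A{\left(t \right)}} + \frac{m{\left(h \right)}}{112} = - \frac{1252}{2 \frac{1}{-9 + 14} \left(27 + 14^{2} - 42\right)} + \frac{63}{112} = - \frac{1252}{2 \cdot \frac{1}{5} \left(27 + 196 - 42\right)} + 63 \cdot \frac{1}{112} = - \frac{1252}{2 \cdot \frac{1}{5} \cdot 181} + \frac{9}{16} = - \frac{1252}{\frac{362}{5}} + \frac{9}{16} = \left(-1252\right) \frac{5}{362} + \frac{9}{16} = - \frac{3130}{181} + \frac{9}{16} = - \frac{48451}{2896}$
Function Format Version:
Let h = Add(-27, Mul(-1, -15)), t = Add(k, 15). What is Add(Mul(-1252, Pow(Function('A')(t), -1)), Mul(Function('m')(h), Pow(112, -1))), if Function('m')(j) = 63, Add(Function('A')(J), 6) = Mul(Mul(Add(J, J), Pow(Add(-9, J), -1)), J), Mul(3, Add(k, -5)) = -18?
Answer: Rational(-48451, 2896) ≈ -16.730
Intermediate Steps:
k = -1 (k = Add(5, Mul(Rational(1, 3), -18)) = Add(5, -6) = -1)
t = 14 (t = Add(-1, 15) = 14)
Function('A')(J) = Add(-6, Mul(2, Pow(J, 2), Pow(Add(-9, J), -1))) (Function('A')(J) = Add(-6, Mul(Mul(Add(J, J), Pow(Add(-9, J), -1)), J)) = Add(-6, Mul(Mul(Mul(2, J), Pow(Add(-9, J), -1)), J)) = Add(-6, Mul(Mul(2, J, Pow(Add(-9, J), -1)), J)) = Add(-6, Mul(2, Pow(J, 2), Pow(Add(-9, J), -1))))
h = -12 (h = Add(-27, 15) = -12)
Add(Mul(-1252, Pow(Function('A')(t), -1)), Mul(Function('m')(h), Pow(112, -1))) = Add(Mul(-1252, Pow(Mul(2, Pow(Add(-9, 14), -1), Add(27, Pow(14, 2), Mul(-3, 14))), -1)), Mul(63, Pow(112, -1))) = Add(Mul(-1252, Pow(Mul(2, Pow(5, -1), Add(27, 196, -42)), -1)), Mul(63, Rational(1, 112))) = Add(Mul(-1252, Pow(Mul(2, Rational(1, 5), 181), -1)), Rational(9, 16)) = Add(Mul(-1252, Pow(Rational(362, 5), -1)), Rational(9, 16)) = Add(Mul(-1252, Rational(5, 362)), Rational(9, 16)) = Add(Rational(-3130, 181), Rational(9, 16)) = Rational(-48451, 2896)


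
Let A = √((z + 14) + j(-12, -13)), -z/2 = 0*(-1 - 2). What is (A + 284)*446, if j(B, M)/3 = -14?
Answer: 126664 + 892*I*√7 ≈ 1.2666e+5 + 2360.0*I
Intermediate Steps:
j(B, M) = -42 (j(B, M) = 3*(-14) = -42)
z = 0 (z = -0*(-1 - 2) = -0*(-3) = -2*0 = 0)
A = 2*I*√7 (A = √((0 + 14) - 42) = √(14 - 42) = √(-28) = 2*I*√7 ≈ 5.2915*I)
(A + 284)*446 = (2*I*√7 + 284)*446 = (284 + 2*I*√7)*446 = 126664 + 892*I*√7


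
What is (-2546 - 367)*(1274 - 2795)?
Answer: 4430673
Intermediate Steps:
(-2546 - 367)*(1274 - 2795) = -2913*(-1521) = 4430673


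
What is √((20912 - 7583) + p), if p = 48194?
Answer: √61523 ≈ 248.04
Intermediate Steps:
√((20912 - 7583) + p) = √((20912 - 7583) + 48194) = √(13329 + 48194) = √61523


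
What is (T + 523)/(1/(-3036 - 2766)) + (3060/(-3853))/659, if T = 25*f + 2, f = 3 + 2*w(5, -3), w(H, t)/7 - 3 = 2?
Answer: -34620234909960/2539127 ≈ -1.3635e+7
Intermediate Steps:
w(H, t) = 35 (w(H, t) = 21 + 7*2 = 21 + 14 = 35)
f = 73 (f = 3 + 2*35 = 3 + 70 = 73)
T = 1827 (T = 25*73 + 2 = 1825 + 2 = 1827)
(T + 523)/(1/(-3036 - 2766)) + (3060/(-3853))/659 = (1827 + 523)/(1/(-3036 - 2766)) + (3060/(-3853))/659 = 2350/(1/(-5802)) + (3060*(-1/3853))*(1/659) = 2350/(-1/5802) - 3060/3853*1/659 = 2350*(-5802) - 3060/2539127 = -13634700 - 3060/2539127 = -34620234909960/2539127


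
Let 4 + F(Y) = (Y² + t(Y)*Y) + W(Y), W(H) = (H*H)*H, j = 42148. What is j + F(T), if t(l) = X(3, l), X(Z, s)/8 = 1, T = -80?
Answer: -464096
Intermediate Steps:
X(Z, s) = 8 (X(Z, s) = 8*1 = 8)
W(H) = H³ (W(H) = H²*H = H³)
t(l) = 8
F(Y) = -4 + Y² + Y³ + 8*Y (F(Y) = -4 + ((Y² + 8*Y) + Y³) = -4 + (Y² + Y³ + 8*Y) = -4 + Y² + Y³ + 8*Y)
j + F(T) = 42148 + (-4 + (-80)² + (-80)³ + 8*(-80)) = 42148 + (-4 + 6400 - 512000 - 640) = 42148 - 506244 = -464096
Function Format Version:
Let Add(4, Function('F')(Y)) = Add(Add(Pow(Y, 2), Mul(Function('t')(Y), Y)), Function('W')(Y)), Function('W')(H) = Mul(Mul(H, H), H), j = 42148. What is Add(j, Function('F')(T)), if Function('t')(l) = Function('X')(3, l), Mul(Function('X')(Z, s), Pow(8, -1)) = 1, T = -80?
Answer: -464096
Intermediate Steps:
Function('X')(Z, s) = 8 (Function('X')(Z, s) = Mul(8, 1) = 8)
Function('W')(H) = Pow(H, 3) (Function('W')(H) = Mul(Pow(H, 2), H) = Pow(H, 3))
Function('t')(l) = 8
Function('F')(Y) = Add(-4, Pow(Y, 2), Pow(Y, 3), Mul(8, Y)) (Function('F')(Y) = Add(-4, Add(Add(Pow(Y, 2), Mul(8, Y)), Pow(Y, 3))) = Add(-4, Add(Pow(Y, 2), Pow(Y, 3), Mul(8, Y))) = Add(-4, Pow(Y, 2), Pow(Y, 3), Mul(8, Y)))
Add(j, Function('F')(T)) = Add(42148, Add(-4, Pow(-80, 2), Pow(-80, 3), Mul(8, -80))) = Add(42148, Add(-4, 6400, -512000, -640)) = Add(42148, -506244) = -464096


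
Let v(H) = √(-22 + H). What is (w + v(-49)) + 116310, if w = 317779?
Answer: 434089 + I*√71 ≈ 4.3409e+5 + 8.4261*I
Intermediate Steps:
(w + v(-49)) + 116310 = (317779 + √(-22 - 49)) + 116310 = (317779 + √(-71)) + 116310 = (317779 + I*√71) + 116310 = 434089 + I*√71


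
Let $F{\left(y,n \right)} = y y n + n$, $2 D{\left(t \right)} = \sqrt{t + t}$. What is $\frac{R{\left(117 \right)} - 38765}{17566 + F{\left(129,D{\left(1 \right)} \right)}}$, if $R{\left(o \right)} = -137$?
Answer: $- \frac{341676266}{85043137} + \frac{161851771 \sqrt{2}}{85043137} \approx -1.3262$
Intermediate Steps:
$D{\left(t \right)} = \frac{\sqrt{2} \sqrt{t}}{2}$ ($D{\left(t \right)} = \frac{\sqrt{t + t}}{2} = \frac{\sqrt{2 t}}{2} = \frac{\sqrt{2} \sqrt{t}}{2}$)
$F{\left(y,n \right)} = n + n y^{2}$ ($F{\left(y,n \right)} = y^{2} n + n = n y^{2} + n = n + n y^{2}$)
$\frac{R{\left(117 \right)} - 38765}{17566 + F{\left(129,D{\left(1 \right)} \right)}} = \frac{-137 - 38765}{17566 + \frac{\sqrt{2} \sqrt{1}}{2} \left(1 + 129^{2}\right)} = - \frac{38902}{17566 + \frac{1}{2} \sqrt{2} \cdot 1 \left(1 + 16641\right)} = - \frac{38902}{17566 + \frac{\sqrt{2}}{2} \cdot 16642} = - \frac{38902}{17566 + 8321 \sqrt{2}}$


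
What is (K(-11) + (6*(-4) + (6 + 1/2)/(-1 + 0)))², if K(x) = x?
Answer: 6889/4 ≈ 1722.3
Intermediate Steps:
(K(-11) + (6*(-4) + (6 + 1/2)/(-1 + 0)))² = (-11 + (6*(-4) + (6 + 1/2)/(-1 + 0)))² = (-11 + (-24 + (6 + ½)/(-1)))² = (-11 + (-24 + (13/2)*(-1)))² = (-11 + (-24 - 13/2))² = (-11 - 61/2)² = (-83/2)² = 6889/4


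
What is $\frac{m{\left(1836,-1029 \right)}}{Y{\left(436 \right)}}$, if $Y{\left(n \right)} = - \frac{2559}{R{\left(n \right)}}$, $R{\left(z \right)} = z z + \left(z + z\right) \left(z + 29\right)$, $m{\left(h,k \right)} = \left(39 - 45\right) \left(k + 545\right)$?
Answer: $- \frac{576517568}{853} \approx -6.7587 \cdot 10^{5}$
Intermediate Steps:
$m{\left(h,k \right)} = -3270 - 6 k$ ($m{\left(h,k \right)} = - 6 \left(545 + k\right) = -3270 - 6 k$)
$R{\left(z \right)} = z^{2} + 2 z \left(29 + z\right)$
$Y{\left(n \right)} = - \frac{2559}{n \left(58 + 3 n\right)}$
$\frac{m{\left(1836,-1029 \right)}}{Y{\left(436 \right)}} = \frac{-3270 - -6174}{\left(-2559\right) \frac{1}{436} \frac{1}{58 + 3 \cdot 436}} = \frac{-3270 + 6174}{\left(-2559\right) \frac{1}{436} \frac{1}{58 + 1308}} = \frac{2904}{\left(-2559\right) \frac{1}{436} \cdot \frac{1}{1366}} = \frac{2904}{- \frac{2559}{595576}} = 2904 \left(- \frac{595576}{2559}\right) = - \frac{576517568}{853}$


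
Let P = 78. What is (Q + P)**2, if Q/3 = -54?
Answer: 7056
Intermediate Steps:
Q = -162 (Q = 3*(-54) = -162)
(Q + P)**2 = (-162 + 78)**2 = (-84)**2 = 7056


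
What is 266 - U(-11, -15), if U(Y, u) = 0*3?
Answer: 266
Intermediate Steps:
U(Y, u) = 0
266 - U(-11, -15) = 266 - 1*0 = 266 + 0 = 266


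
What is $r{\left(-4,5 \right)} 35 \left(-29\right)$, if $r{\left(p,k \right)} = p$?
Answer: $4060$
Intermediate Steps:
$r{\left(-4,5 \right)} 35 \left(-29\right) = \left(-4\right) 35 \left(-29\right) = \left(-140\right) \left(-29\right) = 4060$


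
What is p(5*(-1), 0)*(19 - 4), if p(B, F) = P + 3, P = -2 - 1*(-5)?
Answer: 90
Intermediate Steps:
P = 3 (P = -2 + 5 = 3)
p(B, F) = 6 (p(B, F) = 3 + 3 = 6)
p(5*(-1), 0)*(19 - 4) = 6*(19 - 4) = 6*15 = 90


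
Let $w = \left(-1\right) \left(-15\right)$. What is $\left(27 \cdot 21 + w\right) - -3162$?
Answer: $3744$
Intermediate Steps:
$w = 15$
$\left(27 \cdot 21 + w\right) - -3162 = \left(27 \cdot 21 + 15\right) - -3162 = \left(567 + 15\right) + 3162 = 582 + 3162 = 3744$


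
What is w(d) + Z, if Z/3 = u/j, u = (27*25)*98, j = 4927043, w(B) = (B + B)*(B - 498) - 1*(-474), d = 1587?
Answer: 17032590767730/4927043 ≈ 3.4570e+6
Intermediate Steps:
w(B) = 474 + 2*B*(-498 + B) (w(B) = (2*B)*(-498 + B) + 474 = 2*B*(-498 + B) + 474 = 474 + 2*B*(-498 + B))
u = 66150 (u = 675*98 = 66150)
Z = 198450/4927043 (Z = 3*(66150/4927043) = 198450/4927043 ≈ 0.040278)
w(d) + Z = (474 - 996*1587 + 2*1587²) + 198450/4927043 = (474 - 1580652 + 2*2518569) + 198450/4927043 = (474 - 1580652 + 5037138) + 198450/4927043 = 3456960 + 198450/4927043 = 17032590767730/4927043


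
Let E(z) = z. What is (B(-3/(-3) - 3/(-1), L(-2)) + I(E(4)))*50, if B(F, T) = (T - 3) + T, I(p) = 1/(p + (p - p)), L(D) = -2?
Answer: -675/2 ≈ -337.50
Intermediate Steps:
I(p) = 1/p (I(p) = 1/(p + 0) = 1/p)
B(F, T) = -3 + 2*T (B(F, T) = (-3 + T) + T = -3 + 2*T)
(B(-3/(-3) - 3/(-1), L(-2)) + I(E(4)))*50 = ((-3 + 2*(-2)) + 1/4)*50 = ((-3 - 4) + ¼)*50 = (-7 + ¼)*50 = -27/4*50 = -675/2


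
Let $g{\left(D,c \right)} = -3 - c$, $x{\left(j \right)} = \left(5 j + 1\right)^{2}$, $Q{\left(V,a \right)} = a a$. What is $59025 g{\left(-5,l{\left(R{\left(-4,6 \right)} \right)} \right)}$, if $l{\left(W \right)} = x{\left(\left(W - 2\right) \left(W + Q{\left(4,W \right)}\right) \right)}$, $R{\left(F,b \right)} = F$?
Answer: $-7607378100$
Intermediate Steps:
$Q{\left(V,a \right)} = a^{2}$
$x{\left(j \right)} = \left(1 + 5 j\right)^{2}$
$l{\left(W \right)} = \left(1 + 5 \left(-2 + W\right) \left(W + W^{2}\right)\right)^{2}$ ($l{\left(W \right)} = \left(1 + 5 \left(W - 2\right) \left(W + W^{2}\right)\right)^{2} = \left(1 + 5 \left(-2 + W\right) \left(W + W^{2}\right)\right)^{2}$)
$59025 g{\left(-5,l{\left(R{\left(-4,6 \right)} \right)} \right)} = 59025 \left(-3 - \left(1 - -40 - 5 \left(-4\right)^{2} + 5 \left(-4\right)^{3}\right)^{2}\right) = 59025 \left(-3 - \left(1 + 40 - 80 + 5 \left(-64\right)\right)^{2}\right) = 59025 \left(-3 - \left(1 + 40 - 80 - 320\right)^{2}\right) = 59025 \left(-3 - \left(-359\right)^{2}\right) = 59025 \left(-3 - 128881\right) = 59025 \left(-128884\right) = -7607378100$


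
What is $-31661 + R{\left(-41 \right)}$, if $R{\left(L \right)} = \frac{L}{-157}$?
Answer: $- \frac{4970736}{157} \approx -31661.0$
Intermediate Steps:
$R{\left(L \right)} = - \frac{L}{157}$ ($R{\left(L \right)} = L \left(- \frac{1}{157}\right) = - \frac{L}{157}$)
$-31661 + R{\left(-41 \right)} = -31661 - - \frac{41}{157} = -31661 + \frac{41}{157} = - \frac{4970736}{157}$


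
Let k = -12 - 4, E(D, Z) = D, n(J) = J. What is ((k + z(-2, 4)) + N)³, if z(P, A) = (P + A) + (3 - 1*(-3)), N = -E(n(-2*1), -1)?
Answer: -216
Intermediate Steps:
N = 2 (N = -(-2) = -1*(-2) = 2)
z(P, A) = 6 + A + P (z(P, A) = (A + P) + (3 + 3) = (A + P) + 6 = 6 + A + P)
k = -16
((k + z(-2, 4)) + N)³ = ((-16 + (6 + 4 - 2)) + 2)³ = ((-16 + 8) + 2)³ = (-8 + 2)³ = (-6)³ = -216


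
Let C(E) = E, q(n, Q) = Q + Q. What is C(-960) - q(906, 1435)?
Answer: -3830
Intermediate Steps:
q(n, Q) = 2*Q
C(-960) - q(906, 1435) = -960 - 2*1435 = -960 - 1*2870 = -960 - 2870 = -3830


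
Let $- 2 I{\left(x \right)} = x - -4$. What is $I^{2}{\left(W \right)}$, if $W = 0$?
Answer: $4$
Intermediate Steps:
$I{\left(x \right)} = -2 - \frac{x}{2}$ ($I{\left(x \right)} = - \frac{x - -4}{2} = - \frac{x + 4}{2} = - \frac{4 + x}{2} = -2 - \frac{x}{2}$)
$I^{2}{\left(W \right)} = \left(-2 - 0\right)^{2} = \left(-2 + 0\right)^{2} = \left(-2\right)^{2} = 4$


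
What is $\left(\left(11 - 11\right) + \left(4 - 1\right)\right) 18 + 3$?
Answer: $57$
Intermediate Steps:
$\left(\left(11 - 11\right) + \left(4 - 1\right)\right) 18 + 3 = \left(0 + 3\right) 18 + 3 = 3 \cdot 18 + 3 = 54 + 3 = 57$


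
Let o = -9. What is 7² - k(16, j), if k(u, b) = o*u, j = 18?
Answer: 193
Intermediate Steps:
k(u, b) = -9*u
7² - k(16, j) = 7² - (-9)*16 = 49 - 1*(-144) = 49 + 144 = 193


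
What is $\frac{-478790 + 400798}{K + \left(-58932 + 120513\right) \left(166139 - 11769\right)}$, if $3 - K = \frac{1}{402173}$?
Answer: $- \frac{3920784577}{477895086243541} \approx -8.2043 \cdot 10^{-6}$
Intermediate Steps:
$K = \frac{1206518}{402173}$ ($K = 3 - \frac{1}{402173} = \frac{1206518}{402173} \approx 3.0$)
$\frac{-478790 + 400798}{K + \left(-58932 + 120513\right) \left(166139 - 11769\right)} = \frac{-478790 + 400798}{\frac{1206518}{402173} + \left(-58932 + 120513\right) \left(166139 - 11769\right)} = - \frac{77992}{\frac{1206518}{402173} + 61581 \cdot 154370} = - \frac{77992}{\frac{1206518}{402173} + 9506258970} = - \frac{77992}{\frac{3823160689948328}{402173}} = \left(-77992\right) \frac{402173}{3823160689948328} = - \frac{3920784577}{477895086243541}$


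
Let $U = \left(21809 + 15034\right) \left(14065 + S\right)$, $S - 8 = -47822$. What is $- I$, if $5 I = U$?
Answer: $\frac{1243414407}{5} \approx 2.4868 \cdot 10^{8}$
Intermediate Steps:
$S = -47814$ ($S = 8 - 47822 = -47814$)
$U = -1243414407$ ($U = \left(21809 + 15034\right) \left(14065 - 47814\right) = 36843 \left(-33749\right) = -1243414407$)
$I = - \frac{1243414407}{5}$ ($I = \frac{1}{5} \left(-1243414407\right) = - \frac{1243414407}{5} \approx -2.4868 \cdot 10^{8}$)
$- I = \left(-1\right) \left(- \frac{1243414407}{5}\right) = \frac{1243414407}{5}$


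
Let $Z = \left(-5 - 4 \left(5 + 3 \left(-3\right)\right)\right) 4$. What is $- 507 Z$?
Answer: $-22308$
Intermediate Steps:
$Z = 44$ ($Z = \left(-5 - 4 \left(5 - 9\right)\right) 4 = \left(-5 - -16\right) 4 = \left(-5 + 16\right) 4 = 11 \cdot 4 = 44$)
$- 507 Z = \left(-507\right) 44 = -22308$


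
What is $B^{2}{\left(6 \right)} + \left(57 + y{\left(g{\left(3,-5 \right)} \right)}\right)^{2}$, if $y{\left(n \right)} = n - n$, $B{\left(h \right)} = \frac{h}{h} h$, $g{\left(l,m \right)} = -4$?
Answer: $3285$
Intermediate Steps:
$B{\left(h \right)} = h$ ($B{\left(h \right)} = 1 h = h$)
$y{\left(n \right)} = 0$
$B^{2}{\left(6 \right)} + \left(57 + y{\left(g{\left(3,-5 \right)} \right)}\right)^{2} = 6^{2} + \left(57 + 0\right)^{2} = 36 + 57^{2} = 36 + 3249 = 3285$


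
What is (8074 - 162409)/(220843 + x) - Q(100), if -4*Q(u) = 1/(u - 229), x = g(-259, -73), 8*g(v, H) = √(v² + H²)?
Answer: -564352470479923/805317146594508 + 617340*√72410/1560692144563 ≈ -0.70068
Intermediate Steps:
g(v, H) = √(H² + v²)/8 (g(v, H) = √(v² + H²)/8 = √(H² + v²)/8)
x = √72410/8 (x = √((-73)² + (-259)²)/8 = √(5329 + 67081)/8 = √72410/8 ≈ 33.636)
Q(u) = -1/(4*(-229 + u)) (Q(u) = -1/(4*(u - 229)) = -1/(4*(-229 + u)))
(8074 - 162409)/(220843 + x) - Q(100) = (8074 - 162409)/(220843 + √72410/8) - (-1)/(-916 + 4*100) = -154335/(220843 + √72410/8) - (-1)/(-916 + 400) = -154335/(220843 + √72410/8) - (-1)/(-516) = -154335/(220843 + √72410/8) - (-1)*(-1)/516 = -154335/(220843 + √72410/8) - 1*1/516 = -154335/(220843 + √72410/8) - 1/516 = -1/516 - 154335/(220843 + √72410/8)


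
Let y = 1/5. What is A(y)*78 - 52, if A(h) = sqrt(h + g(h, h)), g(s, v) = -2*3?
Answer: -52 + 78*I*sqrt(145)/5 ≈ -52.0 + 187.85*I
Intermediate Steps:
g(s, v) = -6
y = 1/5 ≈ 0.20000
A(h) = sqrt(-6 + h) (A(h) = sqrt(h - 6) = sqrt(-6 + h))
A(y)*78 - 52 = sqrt(-6 + 1/5)*78 - 52 = sqrt(-29/5)*78 - 52 = (I*sqrt(145)/5)*78 - 52 = 78*I*sqrt(145)/5 - 52 = -52 + 78*I*sqrt(145)/5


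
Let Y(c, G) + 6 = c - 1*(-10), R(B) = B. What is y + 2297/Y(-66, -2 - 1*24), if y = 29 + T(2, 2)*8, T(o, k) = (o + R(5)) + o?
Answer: 3965/62 ≈ 63.952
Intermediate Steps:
T(o, k) = 5 + 2*o (T(o, k) = (o + 5) + o = (5 + o) + o = 5 + 2*o)
Y(c, G) = 4 + c (Y(c, G) = -6 + (c - 1*(-10)) = -6 + (c + 10) = -6 + (10 + c) = 4 + c)
y = 101 (y = 29 + (5 + 2*2)*8 = 29 + (5 + 4)*8 = 29 + 9*8 = 29 + 72 = 101)
y + 2297/Y(-66, -2 - 1*24) = 101 + 2297/(4 - 66) = 101 + 2297/(-62) = 101 + 2297*(-1/62) = 101 - 2297/62 = 3965/62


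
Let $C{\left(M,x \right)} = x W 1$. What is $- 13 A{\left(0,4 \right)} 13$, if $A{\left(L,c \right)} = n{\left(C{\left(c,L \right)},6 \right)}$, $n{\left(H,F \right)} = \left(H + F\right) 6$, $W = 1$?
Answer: $-6084$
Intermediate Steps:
$C{\left(M,x \right)} = x$ ($C{\left(M,x \right)} = x 1 \cdot 1 = x 1 = x$)
$n{\left(H,F \right)} = 6 F + 6 H$ ($n{\left(H,F \right)} = \left(F + H\right) 6 = 6 F + 6 H$)
$A{\left(L,c \right)} = 36 + 6 L$ ($A{\left(L,c \right)} = 6 \cdot 6 + 6 L = 36 + 6 L$)
$- 13 A{\left(0,4 \right)} 13 = - 13 \left(36 + 6 \cdot 0\right) 13 = - 13 \left(36 + 0\right) 13 = \left(-13\right) 36 \cdot 13 = \left(-468\right) 13 = -6084$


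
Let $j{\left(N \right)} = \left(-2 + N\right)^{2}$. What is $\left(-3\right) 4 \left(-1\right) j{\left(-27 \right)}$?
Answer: $10092$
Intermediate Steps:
$\left(-3\right) 4 \left(-1\right) j{\left(-27 \right)} = \left(-3\right) 4 \left(-1\right) \left(-2 - 27\right)^{2} = \left(-12\right) \left(-1\right) \left(-29\right)^{2} = 12 \cdot 841 = 10092$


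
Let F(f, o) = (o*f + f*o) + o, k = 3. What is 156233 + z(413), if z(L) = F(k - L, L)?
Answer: -182014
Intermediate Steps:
F(f, o) = o + 2*f*o (F(f, o) = (f*o + f*o) + o = 2*f*o + o = o + 2*f*o)
z(L) = L*(7 - 2*L) (z(L) = L*(1 + 2*(3 - L)) = L*(1 + (6 - 2*L)) = L*(7 - 2*L))
156233 + z(413) = 156233 + 413*(7 - 2*413) = 156233 + 413*(7 - 826) = 156233 + 413*(-819) = 156233 - 338247 = -182014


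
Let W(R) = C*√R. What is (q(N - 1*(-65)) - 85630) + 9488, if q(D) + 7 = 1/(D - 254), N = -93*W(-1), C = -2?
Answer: -594952158/7813 - 62*I/23439 ≈ -76149.0 - 0.0026452*I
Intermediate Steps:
W(R) = -2*√R
N = 186*I (N = -(-186)*√(-1) = -(-186)*I = 186*I ≈ 186.0*I)
q(D) = -7 + 1/(-254 + D) (q(D) = -7 + 1/(D - 254) = -7 + 1/(-254 + D))
(q(N - 1*(-65)) - 85630) + 9488 = ((1779 - 7*(186*I - 1*(-65)))/(-254 + (186*I - 1*(-65))) - 85630) + 9488 = ((1779 - 7*(186*I + 65))/(-254 + (186*I + 65)) - 85630) + 9488 = ((1779 - 7*(65 + 186*I))/(-254 + (65 + 186*I)) - 85630) + 9488 = ((1779 + (-455 - 1302*I))/(-189 + 186*I) - 85630) + 9488 = (((-189 - 186*I)/70317)*(1324 - 1302*I) - 85630) + 9488 = ((-189 - 186*I)*(1324 - 1302*I)/70317 - 85630) + 9488 = (-85630 + (-189 - 186*I)*(1324 - 1302*I)/70317) + 9488 = -76142 + (-189 - 186*I)*(1324 - 1302*I)/70317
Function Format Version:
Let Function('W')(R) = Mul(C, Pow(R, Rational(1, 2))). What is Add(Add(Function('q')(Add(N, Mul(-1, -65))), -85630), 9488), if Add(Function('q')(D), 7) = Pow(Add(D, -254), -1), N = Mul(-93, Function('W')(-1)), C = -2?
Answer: Add(Rational(-594952158, 7813), Mul(Rational(-62, 23439), I)) ≈ Add(-76149., Mul(-0.0026452, I))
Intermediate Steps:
Function('W')(R) = Mul(-2, Pow(R, Rational(1, 2)))
N = Mul(186, I) (N = Mul(-93, Mul(-2, Pow(-1, Rational(1, 2)))) = Mul(-93, Mul(-2, I)) = Mul(186, I) ≈ Mul(186.00, I))
Function('q')(D) = Add(-7, Pow(Add(-254, D), -1)) (Function('q')(D) = Add(-7, Pow(Add(D, -254), -1)) = Add(-7, Pow(Add(-254, D), -1)))
Add(Add(Function('q')(Add(N, Mul(-1, -65))), -85630), 9488) = Add(Add(Mul(Pow(Add(-254, Add(Mul(186, I), Mul(-1, -65))), -1), Add(1779, Mul(-7, Add(Mul(186, I), Mul(-1, -65))))), -85630), 9488) = Add(Add(Mul(Pow(Add(-254, Add(Mul(186, I), 65)), -1), Add(1779, Mul(-7, Add(Mul(186, I), 65)))), -85630), 9488) = Add(Add(Mul(Pow(Add(-254, Add(65, Mul(186, I))), -1), Add(1779, Mul(-7, Add(65, Mul(186, I))))), -85630), 9488) = Add(Add(Mul(Pow(Add(-189, Mul(186, I)), -1), Add(1779, Add(-455, Mul(-1302, I)))), -85630), 9488) = Add(Add(Mul(Mul(Rational(1, 70317), Add(-189, Mul(-186, I))), Add(1324, Mul(-1302, I))), -85630), 9488) = Add(Add(Mul(Rational(1, 70317), Add(-189, Mul(-186, I)), Add(1324, Mul(-1302, I))), -85630), 9488) = Add(Add(-85630, Mul(Rational(1, 70317), Add(-189, Mul(-186, I)), Add(1324, Mul(-1302, I)))), 9488) = Add(-76142, Mul(Rational(1, 70317), Add(-189, Mul(-186, I)), Add(1324, Mul(-1302, I))))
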